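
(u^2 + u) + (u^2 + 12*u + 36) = 2*u^2 + 13*u + 36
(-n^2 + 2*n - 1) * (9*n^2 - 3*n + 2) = -9*n^4 + 21*n^3 - 17*n^2 + 7*n - 2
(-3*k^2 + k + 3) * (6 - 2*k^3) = 6*k^5 - 2*k^4 - 6*k^3 - 18*k^2 + 6*k + 18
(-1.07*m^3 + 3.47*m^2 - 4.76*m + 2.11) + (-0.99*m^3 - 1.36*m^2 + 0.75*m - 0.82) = -2.06*m^3 + 2.11*m^2 - 4.01*m + 1.29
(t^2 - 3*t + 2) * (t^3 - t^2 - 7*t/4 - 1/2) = t^5 - 4*t^4 + 13*t^3/4 + 11*t^2/4 - 2*t - 1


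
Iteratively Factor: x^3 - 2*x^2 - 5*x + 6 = (x - 3)*(x^2 + x - 2) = (x - 3)*(x - 1)*(x + 2)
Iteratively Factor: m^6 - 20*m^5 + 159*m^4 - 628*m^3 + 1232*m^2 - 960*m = (m - 4)*(m^5 - 16*m^4 + 95*m^3 - 248*m^2 + 240*m) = (m - 4)^2*(m^4 - 12*m^3 + 47*m^2 - 60*m) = m*(m - 4)^2*(m^3 - 12*m^2 + 47*m - 60) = m*(m - 4)^3*(m^2 - 8*m + 15) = m*(m - 4)^3*(m - 3)*(m - 5)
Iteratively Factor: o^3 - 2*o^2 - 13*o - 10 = (o + 2)*(o^2 - 4*o - 5) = (o - 5)*(o + 2)*(o + 1)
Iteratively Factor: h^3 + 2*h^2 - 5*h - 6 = (h + 1)*(h^2 + h - 6) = (h - 2)*(h + 1)*(h + 3)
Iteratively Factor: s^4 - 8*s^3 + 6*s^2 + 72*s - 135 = (s - 3)*(s^3 - 5*s^2 - 9*s + 45) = (s - 3)*(s + 3)*(s^2 - 8*s + 15) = (s - 5)*(s - 3)*(s + 3)*(s - 3)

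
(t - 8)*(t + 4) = t^2 - 4*t - 32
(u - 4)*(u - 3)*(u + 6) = u^3 - u^2 - 30*u + 72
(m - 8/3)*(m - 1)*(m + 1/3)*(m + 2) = m^4 - 4*m^3/3 - 47*m^2/9 + 34*m/9 + 16/9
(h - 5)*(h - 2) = h^2 - 7*h + 10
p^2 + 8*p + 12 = (p + 2)*(p + 6)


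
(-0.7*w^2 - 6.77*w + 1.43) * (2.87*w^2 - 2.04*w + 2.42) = -2.009*w^4 - 18.0019*w^3 + 16.2209*w^2 - 19.3006*w + 3.4606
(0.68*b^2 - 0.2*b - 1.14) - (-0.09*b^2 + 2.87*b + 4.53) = 0.77*b^2 - 3.07*b - 5.67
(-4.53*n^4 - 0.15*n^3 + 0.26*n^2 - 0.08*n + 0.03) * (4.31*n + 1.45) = -19.5243*n^5 - 7.215*n^4 + 0.9031*n^3 + 0.0322*n^2 + 0.0133*n + 0.0435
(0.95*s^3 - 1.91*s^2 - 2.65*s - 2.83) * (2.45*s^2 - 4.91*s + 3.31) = 2.3275*s^5 - 9.344*s^4 + 6.0301*s^3 - 0.244100000000001*s^2 + 5.1238*s - 9.3673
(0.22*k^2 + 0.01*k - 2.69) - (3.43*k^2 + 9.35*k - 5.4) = -3.21*k^2 - 9.34*k + 2.71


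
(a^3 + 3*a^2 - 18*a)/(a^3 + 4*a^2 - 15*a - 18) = a/(a + 1)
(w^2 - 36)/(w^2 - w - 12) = (36 - w^2)/(-w^2 + w + 12)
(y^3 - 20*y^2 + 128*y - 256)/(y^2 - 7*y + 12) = (y^2 - 16*y + 64)/(y - 3)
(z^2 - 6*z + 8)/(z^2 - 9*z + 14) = (z - 4)/(z - 7)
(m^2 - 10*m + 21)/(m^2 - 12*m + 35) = (m - 3)/(m - 5)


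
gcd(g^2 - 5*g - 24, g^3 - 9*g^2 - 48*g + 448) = g - 8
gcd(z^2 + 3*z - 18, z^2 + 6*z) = z + 6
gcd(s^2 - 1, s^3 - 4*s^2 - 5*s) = s + 1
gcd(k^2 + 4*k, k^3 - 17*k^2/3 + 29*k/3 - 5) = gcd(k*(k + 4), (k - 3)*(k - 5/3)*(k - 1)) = 1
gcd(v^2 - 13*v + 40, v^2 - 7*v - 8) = v - 8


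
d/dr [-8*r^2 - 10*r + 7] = -16*r - 10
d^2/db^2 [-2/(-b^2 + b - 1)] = 4*(-b^2 + b + (2*b - 1)^2 - 1)/(b^2 - b + 1)^3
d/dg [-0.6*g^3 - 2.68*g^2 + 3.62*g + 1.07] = -1.8*g^2 - 5.36*g + 3.62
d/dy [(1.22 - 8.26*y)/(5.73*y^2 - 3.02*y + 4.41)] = (47.3298*y^2 - 13.9812*y - 32.7422)/(32.8329*y^4 - 34.6092*y^3 + 59.659*y^2 - 26.6364*y + 19.4481)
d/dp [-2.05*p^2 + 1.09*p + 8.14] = 1.09 - 4.1*p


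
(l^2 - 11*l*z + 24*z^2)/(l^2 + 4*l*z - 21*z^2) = (l - 8*z)/(l + 7*z)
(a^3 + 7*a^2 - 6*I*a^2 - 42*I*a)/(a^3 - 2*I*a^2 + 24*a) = (a + 7)/(a + 4*I)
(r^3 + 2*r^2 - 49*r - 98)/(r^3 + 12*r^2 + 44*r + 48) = (r^2 - 49)/(r^2 + 10*r + 24)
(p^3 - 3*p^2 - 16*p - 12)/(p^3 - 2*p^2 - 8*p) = (p^2 - 5*p - 6)/(p*(p - 4))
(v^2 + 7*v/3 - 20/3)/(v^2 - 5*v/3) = (v + 4)/v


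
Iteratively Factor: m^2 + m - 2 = (m - 1)*(m + 2)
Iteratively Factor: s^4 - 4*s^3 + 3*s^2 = (s)*(s^3 - 4*s^2 + 3*s) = s*(s - 3)*(s^2 - s) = s^2*(s - 3)*(s - 1)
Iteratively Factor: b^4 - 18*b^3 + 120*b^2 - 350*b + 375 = (b - 5)*(b^3 - 13*b^2 + 55*b - 75) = (b - 5)^2*(b^2 - 8*b + 15) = (b - 5)^3*(b - 3)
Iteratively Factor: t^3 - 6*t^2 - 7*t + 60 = (t + 3)*(t^2 - 9*t + 20) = (t - 5)*(t + 3)*(t - 4)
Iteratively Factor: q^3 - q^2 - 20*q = (q - 5)*(q^2 + 4*q) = (q - 5)*(q + 4)*(q)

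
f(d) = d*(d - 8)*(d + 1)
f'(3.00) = -23.00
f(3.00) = -60.00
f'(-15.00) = 877.00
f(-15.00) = -4830.00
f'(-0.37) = -2.41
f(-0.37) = 1.95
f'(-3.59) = 80.92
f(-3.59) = -107.76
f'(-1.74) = 25.44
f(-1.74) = -12.54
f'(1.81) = -23.51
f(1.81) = -31.48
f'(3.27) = -21.70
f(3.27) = -66.04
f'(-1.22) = 13.55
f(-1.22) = -2.47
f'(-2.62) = 49.27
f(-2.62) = -45.08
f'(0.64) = -15.73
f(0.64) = -7.73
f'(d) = d*(d - 8) + d*(d + 1) + (d - 8)*(d + 1)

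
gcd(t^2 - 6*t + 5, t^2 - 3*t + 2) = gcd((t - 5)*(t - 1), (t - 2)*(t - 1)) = t - 1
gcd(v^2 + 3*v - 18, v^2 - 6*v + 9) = v - 3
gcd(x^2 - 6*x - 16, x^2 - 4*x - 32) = x - 8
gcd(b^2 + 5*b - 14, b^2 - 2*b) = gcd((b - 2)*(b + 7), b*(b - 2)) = b - 2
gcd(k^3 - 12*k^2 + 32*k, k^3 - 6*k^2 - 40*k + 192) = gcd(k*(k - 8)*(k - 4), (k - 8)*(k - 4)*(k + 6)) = k^2 - 12*k + 32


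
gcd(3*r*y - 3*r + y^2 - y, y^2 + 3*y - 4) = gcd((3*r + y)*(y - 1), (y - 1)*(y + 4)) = y - 1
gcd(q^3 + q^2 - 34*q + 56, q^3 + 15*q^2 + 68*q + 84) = q + 7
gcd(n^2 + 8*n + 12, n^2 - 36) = n + 6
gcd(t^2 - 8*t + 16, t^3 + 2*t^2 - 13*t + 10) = 1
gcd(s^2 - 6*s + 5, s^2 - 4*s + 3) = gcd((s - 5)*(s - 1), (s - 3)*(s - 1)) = s - 1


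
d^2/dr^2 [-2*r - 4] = 0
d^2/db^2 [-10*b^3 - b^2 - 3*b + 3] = -60*b - 2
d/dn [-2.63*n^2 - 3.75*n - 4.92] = -5.26*n - 3.75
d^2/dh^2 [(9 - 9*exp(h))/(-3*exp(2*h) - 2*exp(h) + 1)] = (81*exp(4*h) - 378*exp(3*h) - 126*exp(h) - 9)*exp(h)/(27*exp(6*h) + 54*exp(5*h) + 9*exp(4*h) - 28*exp(3*h) - 3*exp(2*h) + 6*exp(h) - 1)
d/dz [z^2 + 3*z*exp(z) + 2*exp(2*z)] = 3*z*exp(z) + 2*z + 4*exp(2*z) + 3*exp(z)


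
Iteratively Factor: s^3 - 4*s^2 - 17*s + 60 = (s - 3)*(s^2 - s - 20) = (s - 5)*(s - 3)*(s + 4)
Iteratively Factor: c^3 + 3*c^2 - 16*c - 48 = (c + 4)*(c^2 - c - 12) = (c - 4)*(c + 4)*(c + 3)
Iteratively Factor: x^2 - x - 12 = (x + 3)*(x - 4)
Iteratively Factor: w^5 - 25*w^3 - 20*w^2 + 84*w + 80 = (w - 5)*(w^4 + 5*w^3 - 20*w - 16) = (w - 5)*(w + 2)*(w^3 + 3*w^2 - 6*w - 8) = (w - 5)*(w + 2)*(w + 4)*(w^2 - w - 2) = (w - 5)*(w + 1)*(w + 2)*(w + 4)*(w - 2)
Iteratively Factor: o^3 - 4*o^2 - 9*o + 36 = (o - 3)*(o^2 - o - 12) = (o - 4)*(o - 3)*(o + 3)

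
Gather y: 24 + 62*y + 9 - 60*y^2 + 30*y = -60*y^2 + 92*y + 33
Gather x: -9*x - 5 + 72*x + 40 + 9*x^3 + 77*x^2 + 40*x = 9*x^3 + 77*x^2 + 103*x + 35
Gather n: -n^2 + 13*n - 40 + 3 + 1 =-n^2 + 13*n - 36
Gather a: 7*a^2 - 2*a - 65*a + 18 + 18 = 7*a^2 - 67*a + 36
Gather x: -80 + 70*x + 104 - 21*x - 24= 49*x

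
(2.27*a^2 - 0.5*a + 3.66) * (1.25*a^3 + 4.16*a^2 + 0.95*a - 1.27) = 2.8375*a^5 + 8.8182*a^4 + 4.6515*a^3 + 11.8677*a^2 + 4.112*a - 4.6482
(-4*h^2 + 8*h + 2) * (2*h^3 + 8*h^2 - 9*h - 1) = -8*h^5 - 16*h^4 + 104*h^3 - 52*h^2 - 26*h - 2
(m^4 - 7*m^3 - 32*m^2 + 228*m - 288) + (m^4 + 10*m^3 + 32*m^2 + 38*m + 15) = 2*m^4 + 3*m^3 + 266*m - 273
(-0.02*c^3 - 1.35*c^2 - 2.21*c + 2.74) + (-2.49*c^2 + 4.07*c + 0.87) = -0.02*c^3 - 3.84*c^2 + 1.86*c + 3.61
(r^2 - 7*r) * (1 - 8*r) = -8*r^3 + 57*r^2 - 7*r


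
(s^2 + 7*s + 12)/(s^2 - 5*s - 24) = (s + 4)/(s - 8)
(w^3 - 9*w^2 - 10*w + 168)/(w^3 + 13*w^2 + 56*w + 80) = (w^2 - 13*w + 42)/(w^2 + 9*w + 20)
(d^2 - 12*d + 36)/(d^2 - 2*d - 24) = (d - 6)/(d + 4)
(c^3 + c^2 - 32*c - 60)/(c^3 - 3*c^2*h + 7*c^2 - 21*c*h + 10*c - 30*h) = (c - 6)/(c - 3*h)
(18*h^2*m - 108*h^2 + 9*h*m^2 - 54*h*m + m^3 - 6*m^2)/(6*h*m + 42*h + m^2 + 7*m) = (3*h*m - 18*h + m^2 - 6*m)/(m + 7)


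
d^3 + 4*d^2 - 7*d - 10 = (d - 2)*(d + 1)*(d + 5)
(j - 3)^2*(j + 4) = j^3 - 2*j^2 - 15*j + 36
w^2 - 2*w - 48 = (w - 8)*(w + 6)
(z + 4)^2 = z^2 + 8*z + 16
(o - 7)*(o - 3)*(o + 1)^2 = o^4 - 8*o^3 + 2*o^2 + 32*o + 21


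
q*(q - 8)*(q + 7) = q^3 - q^2 - 56*q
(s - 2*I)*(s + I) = s^2 - I*s + 2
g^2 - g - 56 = (g - 8)*(g + 7)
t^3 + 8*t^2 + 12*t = t*(t + 2)*(t + 6)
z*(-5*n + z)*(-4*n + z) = 20*n^2*z - 9*n*z^2 + z^3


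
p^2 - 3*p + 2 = (p - 2)*(p - 1)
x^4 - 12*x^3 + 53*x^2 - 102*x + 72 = (x - 4)*(x - 3)^2*(x - 2)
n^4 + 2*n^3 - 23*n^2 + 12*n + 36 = (n - 3)*(n - 2)*(n + 1)*(n + 6)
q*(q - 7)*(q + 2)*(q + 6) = q^4 + q^3 - 44*q^2 - 84*q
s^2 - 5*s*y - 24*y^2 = (s - 8*y)*(s + 3*y)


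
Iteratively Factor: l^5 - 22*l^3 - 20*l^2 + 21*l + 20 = (l + 1)*(l^4 - l^3 - 21*l^2 + l + 20) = (l - 5)*(l + 1)*(l^3 + 4*l^2 - l - 4) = (l - 5)*(l + 1)*(l + 4)*(l^2 - 1) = (l - 5)*(l - 1)*(l + 1)*(l + 4)*(l + 1)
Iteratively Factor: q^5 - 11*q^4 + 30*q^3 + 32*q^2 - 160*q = (q - 5)*(q^4 - 6*q^3 + 32*q) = (q - 5)*(q - 4)*(q^3 - 2*q^2 - 8*q) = (q - 5)*(q - 4)^2*(q^2 + 2*q) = q*(q - 5)*(q - 4)^2*(q + 2)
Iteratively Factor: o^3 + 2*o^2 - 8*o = (o + 4)*(o^2 - 2*o) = (o - 2)*(o + 4)*(o)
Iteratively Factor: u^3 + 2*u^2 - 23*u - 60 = (u + 3)*(u^2 - u - 20) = (u + 3)*(u + 4)*(u - 5)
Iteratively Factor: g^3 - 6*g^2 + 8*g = (g)*(g^2 - 6*g + 8) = g*(g - 2)*(g - 4)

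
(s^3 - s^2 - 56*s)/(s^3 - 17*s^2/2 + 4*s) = 2*(s + 7)/(2*s - 1)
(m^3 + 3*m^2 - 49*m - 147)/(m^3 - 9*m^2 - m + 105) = (m + 7)/(m - 5)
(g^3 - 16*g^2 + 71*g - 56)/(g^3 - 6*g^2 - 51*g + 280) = (g^2 - 8*g + 7)/(g^2 + 2*g - 35)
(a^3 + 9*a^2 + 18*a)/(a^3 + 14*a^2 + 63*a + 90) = a/(a + 5)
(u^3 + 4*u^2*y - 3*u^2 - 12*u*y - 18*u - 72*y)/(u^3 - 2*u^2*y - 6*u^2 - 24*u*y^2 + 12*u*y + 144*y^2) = (-u - 3)/(-u + 6*y)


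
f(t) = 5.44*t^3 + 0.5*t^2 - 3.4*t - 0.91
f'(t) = 16.32*t^2 + 1.0*t - 3.4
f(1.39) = 9.94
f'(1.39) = 29.52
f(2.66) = 95.97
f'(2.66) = 114.73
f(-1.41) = -10.37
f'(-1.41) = 27.64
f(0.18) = -1.47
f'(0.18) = -2.69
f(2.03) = 39.76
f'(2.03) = 65.88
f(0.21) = -1.55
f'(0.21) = -2.47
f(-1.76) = -23.03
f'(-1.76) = 45.39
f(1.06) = 2.53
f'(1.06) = 16.00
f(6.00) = 1171.73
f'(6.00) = 590.12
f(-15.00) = -18197.41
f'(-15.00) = 3653.60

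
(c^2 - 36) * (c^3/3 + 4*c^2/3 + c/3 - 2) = c^5/3 + 4*c^4/3 - 35*c^3/3 - 50*c^2 - 12*c + 72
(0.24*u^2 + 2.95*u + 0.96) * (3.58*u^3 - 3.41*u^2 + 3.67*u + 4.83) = 0.8592*u^5 + 9.7426*u^4 - 5.7419*u^3 + 8.7121*u^2 + 17.7717*u + 4.6368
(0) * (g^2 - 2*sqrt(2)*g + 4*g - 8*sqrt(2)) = 0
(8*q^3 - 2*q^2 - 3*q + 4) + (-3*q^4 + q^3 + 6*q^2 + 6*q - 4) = -3*q^4 + 9*q^3 + 4*q^2 + 3*q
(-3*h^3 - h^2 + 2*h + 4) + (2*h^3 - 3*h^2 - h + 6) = -h^3 - 4*h^2 + h + 10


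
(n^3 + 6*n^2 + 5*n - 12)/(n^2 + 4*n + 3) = (n^2 + 3*n - 4)/(n + 1)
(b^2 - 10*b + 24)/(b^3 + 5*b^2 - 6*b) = (b^2 - 10*b + 24)/(b*(b^2 + 5*b - 6))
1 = 1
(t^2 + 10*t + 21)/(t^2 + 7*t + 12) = (t + 7)/(t + 4)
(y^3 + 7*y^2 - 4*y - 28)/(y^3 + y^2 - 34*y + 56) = (y + 2)/(y - 4)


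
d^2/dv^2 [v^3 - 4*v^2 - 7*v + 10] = 6*v - 8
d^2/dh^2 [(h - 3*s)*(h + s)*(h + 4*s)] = 6*h + 4*s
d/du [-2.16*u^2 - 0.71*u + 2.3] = -4.32*u - 0.71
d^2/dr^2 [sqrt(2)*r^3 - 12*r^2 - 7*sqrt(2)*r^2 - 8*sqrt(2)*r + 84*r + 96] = 6*sqrt(2)*r - 24 - 14*sqrt(2)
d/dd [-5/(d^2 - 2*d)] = 10*(d - 1)/(d^2*(d - 2)^2)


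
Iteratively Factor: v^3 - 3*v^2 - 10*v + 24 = (v - 4)*(v^2 + v - 6) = (v - 4)*(v - 2)*(v + 3)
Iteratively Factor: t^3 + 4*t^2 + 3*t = (t + 3)*(t^2 + t) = t*(t + 3)*(t + 1)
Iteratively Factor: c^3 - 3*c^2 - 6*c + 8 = (c - 1)*(c^2 - 2*c - 8) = (c - 1)*(c + 2)*(c - 4)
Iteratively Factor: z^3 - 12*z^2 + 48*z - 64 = (z - 4)*(z^2 - 8*z + 16) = (z - 4)^2*(z - 4)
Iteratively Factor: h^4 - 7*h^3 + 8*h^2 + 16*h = (h + 1)*(h^3 - 8*h^2 + 16*h) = h*(h + 1)*(h^2 - 8*h + 16) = h*(h - 4)*(h + 1)*(h - 4)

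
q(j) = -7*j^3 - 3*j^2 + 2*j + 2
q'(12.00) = -3094.00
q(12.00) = -12502.00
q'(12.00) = -3094.00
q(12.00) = -12502.00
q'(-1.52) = -37.40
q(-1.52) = 16.61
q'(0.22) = -0.34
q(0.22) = 2.22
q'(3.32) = -249.39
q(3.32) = -280.59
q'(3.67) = -302.87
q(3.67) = -377.08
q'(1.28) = -40.09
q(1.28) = -15.04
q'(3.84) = -330.70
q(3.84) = -430.92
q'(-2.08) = -76.37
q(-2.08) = 47.85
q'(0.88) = -19.54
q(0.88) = -3.33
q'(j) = -21*j^2 - 6*j + 2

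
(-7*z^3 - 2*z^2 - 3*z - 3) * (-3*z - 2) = 21*z^4 + 20*z^3 + 13*z^2 + 15*z + 6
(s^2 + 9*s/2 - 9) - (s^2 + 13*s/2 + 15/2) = -2*s - 33/2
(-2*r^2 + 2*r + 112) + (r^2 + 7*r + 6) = -r^2 + 9*r + 118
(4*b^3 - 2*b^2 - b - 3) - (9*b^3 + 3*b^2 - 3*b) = -5*b^3 - 5*b^2 + 2*b - 3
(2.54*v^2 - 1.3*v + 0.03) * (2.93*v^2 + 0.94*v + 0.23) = 7.4422*v^4 - 1.4214*v^3 - 0.5499*v^2 - 0.2708*v + 0.0069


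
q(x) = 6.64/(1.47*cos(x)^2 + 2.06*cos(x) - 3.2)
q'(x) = 6.64*(2.94*sin(x)*cos(x) + 2.06*sin(x))/(1.47*cos(x)^2 + 2.06*cos(x) - 3.2)^2 = (19.5216*cos(x) + 13.6784)*sin(x)/(1.47*cos(x)^2 + 2.06*cos(x) - 3.2)^2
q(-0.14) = 23.61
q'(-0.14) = -58.24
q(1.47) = -2.23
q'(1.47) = 1.76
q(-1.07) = -3.55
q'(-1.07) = -5.77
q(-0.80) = -6.32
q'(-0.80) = -17.71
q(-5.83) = -41.57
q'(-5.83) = 535.88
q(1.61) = -2.03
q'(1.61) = 1.20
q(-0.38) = -345.90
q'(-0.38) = -32016.25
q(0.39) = -178.66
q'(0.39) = 8734.46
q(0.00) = 20.12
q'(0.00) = 0.00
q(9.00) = -1.72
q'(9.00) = -0.11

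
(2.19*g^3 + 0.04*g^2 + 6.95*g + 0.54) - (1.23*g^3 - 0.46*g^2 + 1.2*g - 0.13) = 0.96*g^3 + 0.5*g^2 + 5.75*g + 0.67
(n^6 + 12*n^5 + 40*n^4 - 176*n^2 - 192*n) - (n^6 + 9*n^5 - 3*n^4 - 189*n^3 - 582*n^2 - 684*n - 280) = 3*n^5 + 43*n^4 + 189*n^3 + 406*n^2 + 492*n + 280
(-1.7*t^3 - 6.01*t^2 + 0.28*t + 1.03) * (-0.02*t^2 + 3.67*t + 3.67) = 0.034*t^5 - 6.1188*t^4 - 28.3013*t^3 - 21.0497*t^2 + 4.8077*t + 3.7801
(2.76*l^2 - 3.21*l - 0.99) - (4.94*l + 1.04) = 2.76*l^2 - 8.15*l - 2.03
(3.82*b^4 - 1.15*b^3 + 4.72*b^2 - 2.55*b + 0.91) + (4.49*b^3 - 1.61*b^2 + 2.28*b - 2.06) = 3.82*b^4 + 3.34*b^3 + 3.11*b^2 - 0.27*b - 1.15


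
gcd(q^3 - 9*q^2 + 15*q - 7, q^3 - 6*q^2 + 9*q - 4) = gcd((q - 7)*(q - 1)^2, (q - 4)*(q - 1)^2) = q^2 - 2*q + 1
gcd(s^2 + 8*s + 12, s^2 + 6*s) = s + 6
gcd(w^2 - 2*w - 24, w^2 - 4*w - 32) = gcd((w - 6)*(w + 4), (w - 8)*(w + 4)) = w + 4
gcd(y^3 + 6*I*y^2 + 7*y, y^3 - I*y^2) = y^2 - I*y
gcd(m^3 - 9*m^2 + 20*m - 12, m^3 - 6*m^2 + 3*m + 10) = m - 2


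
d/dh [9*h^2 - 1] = 18*h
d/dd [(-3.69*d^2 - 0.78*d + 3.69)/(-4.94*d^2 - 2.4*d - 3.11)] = (5.0028*d^2 + 59.409*d + 11.2818)/(24.4036*d^4 + 23.712*d^3 + 36.4868*d^2 + 14.928*d + 9.6721)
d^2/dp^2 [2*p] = 0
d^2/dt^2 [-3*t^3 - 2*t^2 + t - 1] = -18*t - 4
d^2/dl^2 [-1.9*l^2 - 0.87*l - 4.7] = -3.80000000000000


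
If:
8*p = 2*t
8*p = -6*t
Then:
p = 0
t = 0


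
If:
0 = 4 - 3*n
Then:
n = 4/3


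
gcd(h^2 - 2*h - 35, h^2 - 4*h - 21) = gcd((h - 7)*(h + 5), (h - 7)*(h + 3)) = h - 7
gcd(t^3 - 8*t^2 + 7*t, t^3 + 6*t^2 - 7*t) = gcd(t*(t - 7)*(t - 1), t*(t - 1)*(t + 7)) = t^2 - t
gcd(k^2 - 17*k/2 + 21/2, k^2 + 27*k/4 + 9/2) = 1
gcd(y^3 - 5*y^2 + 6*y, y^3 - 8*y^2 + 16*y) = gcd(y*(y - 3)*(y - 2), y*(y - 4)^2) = y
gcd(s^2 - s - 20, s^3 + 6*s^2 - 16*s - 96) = s + 4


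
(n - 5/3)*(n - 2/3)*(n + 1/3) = n^3 - 2*n^2 + n/3 + 10/27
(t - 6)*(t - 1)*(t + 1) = t^3 - 6*t^2 - t + 6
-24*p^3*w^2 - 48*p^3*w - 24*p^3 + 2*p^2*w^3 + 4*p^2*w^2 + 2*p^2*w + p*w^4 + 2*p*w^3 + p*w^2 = (-4*p + w)*(6*p + w)*(w + 1)*(p*w + p)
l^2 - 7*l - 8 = (l - 8)*(l + 1)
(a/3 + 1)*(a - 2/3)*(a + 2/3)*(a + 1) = a^4/3 + 4*a^3/3 + 23*a^2/27 - 16*a/27 - 4/9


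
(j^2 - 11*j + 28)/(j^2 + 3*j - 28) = (j - 7)/(j + 7)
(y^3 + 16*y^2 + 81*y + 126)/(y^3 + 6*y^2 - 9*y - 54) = (y + 7)/(y - 3)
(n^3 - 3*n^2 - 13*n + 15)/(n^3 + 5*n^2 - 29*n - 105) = (n - 1)/(n + 7)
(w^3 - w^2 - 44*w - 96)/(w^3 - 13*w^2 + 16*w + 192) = (w + 4)/(w - 8)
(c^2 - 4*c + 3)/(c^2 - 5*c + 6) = (c - 1)/(c - 2)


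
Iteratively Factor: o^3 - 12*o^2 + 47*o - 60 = (o - 3)*(o^2 - 9*o + 20) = (o - 5)*(o - 3)*(o - 4)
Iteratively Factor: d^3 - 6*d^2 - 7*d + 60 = (d - 5)*(d^2 - d - 12) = (d - 5)*(d - 4)*(d + 3)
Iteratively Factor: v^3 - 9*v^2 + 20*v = (v - 4)*(v^2 - 5*v) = (v - 5)*(v - 4)*(v)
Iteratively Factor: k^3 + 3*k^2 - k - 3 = (k - 1)*(k^2 + 4*k + 3) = (k - 1)*(k + 3)*(k + 1)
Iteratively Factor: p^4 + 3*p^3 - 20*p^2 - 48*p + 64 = (p - 1)*(p^3 + 4*p^2 - 16*p - 64) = (p - 4)*(p - 1)*(p^2 + 8*p + 16) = (p - 4)*(p - 1)*(p + 4)*(p + 4)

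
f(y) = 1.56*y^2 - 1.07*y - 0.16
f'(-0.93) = -3.97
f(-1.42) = 4.50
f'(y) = 3.12*y - 1.07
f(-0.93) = 2.18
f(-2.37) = 11.14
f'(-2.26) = -8.12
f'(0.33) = -0.04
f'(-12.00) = -38.51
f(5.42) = 39.87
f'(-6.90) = -22.60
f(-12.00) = 237.32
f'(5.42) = 15.84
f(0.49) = -0.31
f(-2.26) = 10.23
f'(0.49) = 0.46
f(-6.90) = 81.49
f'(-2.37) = -8.46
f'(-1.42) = -5.50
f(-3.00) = 17.09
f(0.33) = -0.34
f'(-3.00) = -10.43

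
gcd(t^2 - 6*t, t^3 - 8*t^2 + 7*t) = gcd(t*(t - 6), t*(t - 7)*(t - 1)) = t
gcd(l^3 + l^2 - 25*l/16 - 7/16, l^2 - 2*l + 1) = l - 1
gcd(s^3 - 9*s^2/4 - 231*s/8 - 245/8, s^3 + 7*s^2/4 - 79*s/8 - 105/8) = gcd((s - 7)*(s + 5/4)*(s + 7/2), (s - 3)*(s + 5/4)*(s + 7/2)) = s^2 + 19*s/4 + 35/8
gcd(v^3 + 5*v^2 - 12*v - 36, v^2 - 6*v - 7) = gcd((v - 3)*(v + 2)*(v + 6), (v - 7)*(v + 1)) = 1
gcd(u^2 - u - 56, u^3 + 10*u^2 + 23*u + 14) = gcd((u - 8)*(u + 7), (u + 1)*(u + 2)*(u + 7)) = u + 7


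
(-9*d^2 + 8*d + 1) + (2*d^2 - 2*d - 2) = -7*d^2 + 6*d - 1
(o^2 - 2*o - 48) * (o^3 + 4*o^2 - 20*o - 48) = o^5 + 2*o^4 - 76*o^3 - 200*o^2 + 1056*o + 2304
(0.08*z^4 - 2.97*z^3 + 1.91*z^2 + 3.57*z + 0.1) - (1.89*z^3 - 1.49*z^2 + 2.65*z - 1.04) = 0.08*z^4 - 4.86*z^3 + 3.4*z^2 + 0.92*z + 1.14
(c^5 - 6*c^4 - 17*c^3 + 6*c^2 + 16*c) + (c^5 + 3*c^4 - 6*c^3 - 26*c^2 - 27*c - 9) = 2*c^5 - 3*c^4 - 23*c^3 - 20*c^2 - 11*c - 9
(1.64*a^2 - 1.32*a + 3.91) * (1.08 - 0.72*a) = -1.1808*a^3 + 2.7216*a^2 - 4.2408*a + 4.2228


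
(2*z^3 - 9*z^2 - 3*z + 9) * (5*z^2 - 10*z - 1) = 10*z^5 - 65*z^4 + 73*z^3 + 84*z^2 - 87*z - 9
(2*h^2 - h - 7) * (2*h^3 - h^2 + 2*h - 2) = 4*h^5 - 4*h^4 - 9*h^3 + h^2 - 12*h + 14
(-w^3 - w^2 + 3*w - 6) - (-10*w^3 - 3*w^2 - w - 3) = 9*w^3 + 2*w^2 + 4*w - 3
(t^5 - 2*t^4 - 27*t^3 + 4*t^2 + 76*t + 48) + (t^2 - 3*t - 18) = t^5 - 2*t^4 - 27*t^3 + 5*t^2 + 73*t + 30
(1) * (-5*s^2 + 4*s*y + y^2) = -5*s^2 + 4*s*y + y^2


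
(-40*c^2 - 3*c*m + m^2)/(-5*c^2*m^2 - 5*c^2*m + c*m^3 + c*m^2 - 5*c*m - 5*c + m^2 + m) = (40*c^2 + 3*c*m - m^2)/(5*c^2*m^2 + 5*c^2*m - c*m^3 - c*m^2 + 5*c*m + 5*c - m^2 - m)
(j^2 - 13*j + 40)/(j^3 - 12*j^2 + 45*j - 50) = (j - 8)/(j^2 - 7*j + 10)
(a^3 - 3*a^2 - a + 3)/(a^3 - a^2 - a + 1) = (a - 3)/(a - 1)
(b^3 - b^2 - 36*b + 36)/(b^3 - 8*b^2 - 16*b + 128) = (b^3 - b^2 - 36*b + 36)/(b^3 - 8*b^2 - 16*b + 128)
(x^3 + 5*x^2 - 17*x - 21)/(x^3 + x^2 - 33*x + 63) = (x + 1)/(x - 3)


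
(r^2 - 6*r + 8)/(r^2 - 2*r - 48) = (-r^2 + 6*r - 8)/(-r^2 + 2*r + 48)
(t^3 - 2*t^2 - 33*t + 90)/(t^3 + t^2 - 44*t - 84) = (t^2 - 8*t + 15)/(t^2 - 5*t - 14)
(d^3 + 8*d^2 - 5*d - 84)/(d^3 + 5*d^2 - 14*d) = (d^2 + d - 12)/(d*(d - 2))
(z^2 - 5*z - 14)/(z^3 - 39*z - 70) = 1/(z + 5)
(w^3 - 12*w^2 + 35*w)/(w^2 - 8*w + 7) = w*(w - 5)/(w - 1)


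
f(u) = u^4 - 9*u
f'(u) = 4*u^3 - 9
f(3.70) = 154.12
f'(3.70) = 193.61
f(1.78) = -5.98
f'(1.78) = 13.56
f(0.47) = -4.18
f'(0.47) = -8.58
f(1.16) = -8.63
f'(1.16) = -2.76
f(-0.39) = 3.53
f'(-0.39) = -9.24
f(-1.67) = 22.81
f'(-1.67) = -27.63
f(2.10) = 0.55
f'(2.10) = 28.04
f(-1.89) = 29.77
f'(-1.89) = -36.01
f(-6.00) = 1350.00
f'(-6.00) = -873.00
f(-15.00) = 50760.00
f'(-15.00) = -13509.00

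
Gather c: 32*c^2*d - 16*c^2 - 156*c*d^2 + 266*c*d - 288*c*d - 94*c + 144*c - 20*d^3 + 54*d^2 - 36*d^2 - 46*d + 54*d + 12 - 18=c^2*(32*d - 16) + c*(-156*d^2 - 22*d + 50) - 20*d^3 + 18*d^2 + 8*d - 6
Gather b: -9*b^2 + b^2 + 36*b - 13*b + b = -8*b^2 + 24*b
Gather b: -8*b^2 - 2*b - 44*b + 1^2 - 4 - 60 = -8*b^2 - 46*b - 63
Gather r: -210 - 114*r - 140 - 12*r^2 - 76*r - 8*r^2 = -20*r^2 - 190*r - 350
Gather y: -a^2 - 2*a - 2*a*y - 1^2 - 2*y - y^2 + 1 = -a^2 - 2*a - y^2 + y*(-2*a - 2)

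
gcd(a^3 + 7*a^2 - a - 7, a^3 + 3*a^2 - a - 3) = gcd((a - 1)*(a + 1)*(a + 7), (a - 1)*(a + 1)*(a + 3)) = a^2 - 1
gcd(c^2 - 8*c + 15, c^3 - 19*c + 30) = c - 3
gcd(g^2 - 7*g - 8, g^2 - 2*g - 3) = g + 1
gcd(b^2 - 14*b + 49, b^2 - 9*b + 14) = b - 7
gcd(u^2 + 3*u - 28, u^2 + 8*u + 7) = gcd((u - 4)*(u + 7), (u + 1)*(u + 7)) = u + 7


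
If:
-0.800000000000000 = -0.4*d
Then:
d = 2.00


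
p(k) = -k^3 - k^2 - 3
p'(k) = -3*k^2 - 2*k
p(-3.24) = 20.51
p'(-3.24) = -25.01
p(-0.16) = -3.02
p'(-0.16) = 0.24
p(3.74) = -69.30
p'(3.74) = -49.44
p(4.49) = -113.68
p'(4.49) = -69.46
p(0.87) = -4.42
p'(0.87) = -4.01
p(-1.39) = -2.25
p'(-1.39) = -3.02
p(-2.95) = 13.97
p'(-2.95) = -20.21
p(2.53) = -25.60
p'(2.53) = -24.26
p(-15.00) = 3147.00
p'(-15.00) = -645.00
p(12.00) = -1875.00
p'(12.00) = -456.00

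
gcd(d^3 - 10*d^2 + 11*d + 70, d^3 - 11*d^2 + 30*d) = d - 5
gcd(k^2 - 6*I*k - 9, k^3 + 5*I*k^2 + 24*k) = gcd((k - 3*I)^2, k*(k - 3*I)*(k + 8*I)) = k - 3*I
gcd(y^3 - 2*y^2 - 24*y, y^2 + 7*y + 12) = y + 4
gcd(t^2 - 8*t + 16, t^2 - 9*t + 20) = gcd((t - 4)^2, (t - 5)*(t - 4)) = t - 4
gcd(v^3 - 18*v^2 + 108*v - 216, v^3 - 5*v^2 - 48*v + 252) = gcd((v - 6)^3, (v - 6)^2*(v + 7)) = v^2 - 12*v + 36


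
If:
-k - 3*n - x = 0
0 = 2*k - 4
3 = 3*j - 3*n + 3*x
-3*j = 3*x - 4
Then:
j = 13/3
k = 2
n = 1/3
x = -3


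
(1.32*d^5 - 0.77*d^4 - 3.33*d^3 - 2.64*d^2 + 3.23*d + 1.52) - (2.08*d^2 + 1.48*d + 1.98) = 1.32*d^5 - 0.77*d^4 - 3.33*d^3 - 4.72*d^2 + 1.75*d - 0.46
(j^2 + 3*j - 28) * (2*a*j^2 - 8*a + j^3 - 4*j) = 2*a*j^4 + 6*a*j^3 - 64*a*j^2 - 24*a*j + 224*a + j^5 + 3*j^4 - 32*j^3 - 12*j^2 + 112*j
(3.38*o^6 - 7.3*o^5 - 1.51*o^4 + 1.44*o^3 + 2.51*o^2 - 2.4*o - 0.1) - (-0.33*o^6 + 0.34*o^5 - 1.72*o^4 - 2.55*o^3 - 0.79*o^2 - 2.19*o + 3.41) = 3.71*o^6 - 7.64*o^5 + 0.21*o^4 + 3.99*o^3 + 3.3*o^2 - 0.21*o - 3.51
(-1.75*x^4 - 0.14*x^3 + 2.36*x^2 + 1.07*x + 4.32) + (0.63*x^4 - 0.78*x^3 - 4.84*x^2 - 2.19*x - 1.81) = -1.12*x^4 - 0.92*x^3 - 2.48*x^2 - 1.12*x + 2.51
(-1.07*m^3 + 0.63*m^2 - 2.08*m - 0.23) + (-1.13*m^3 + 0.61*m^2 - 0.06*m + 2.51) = -2.2*m^3 + 1.24*m^2 - 2.14*m + 2.28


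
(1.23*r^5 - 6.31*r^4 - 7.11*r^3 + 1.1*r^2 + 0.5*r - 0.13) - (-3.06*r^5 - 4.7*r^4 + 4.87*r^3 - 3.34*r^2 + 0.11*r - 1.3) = 4.29*r^5 - 1.61*r^4 - 11.98*r^3 + 4.44*r^2 + 0.39*r + 1.17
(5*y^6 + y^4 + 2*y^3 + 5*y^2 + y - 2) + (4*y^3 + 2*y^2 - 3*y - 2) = 5*y^6 + y^4 + 6*y^3 + 7*y^2 - 2*y - 4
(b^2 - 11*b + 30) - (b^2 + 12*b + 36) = -23*b - 6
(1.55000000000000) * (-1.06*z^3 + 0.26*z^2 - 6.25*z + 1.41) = -1.643*z^3 + 0.403*z^2 - 9.6875*z + 2.1855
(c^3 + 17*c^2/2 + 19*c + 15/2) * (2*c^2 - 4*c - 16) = 2*c^5 + 13*c^4 - 12*c^3 - 197*c^2 - 334*c - 120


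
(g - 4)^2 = g^2 - 8*g + 16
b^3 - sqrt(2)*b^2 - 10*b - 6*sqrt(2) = (b - 3*sqrt(2))*(b + sqrt(2))^2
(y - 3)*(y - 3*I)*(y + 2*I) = y^3 - 3*y^2 - I*y^2 + 6*y + 3*I*y - 18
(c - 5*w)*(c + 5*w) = c^2 - 25*w^2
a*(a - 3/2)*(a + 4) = a^3 + 5*a^2/2 - 6*a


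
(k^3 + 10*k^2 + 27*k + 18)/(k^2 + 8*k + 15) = (k^2 + 7*k + 6)/(k + 5)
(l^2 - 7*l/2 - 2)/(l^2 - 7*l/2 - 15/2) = (-2*l^2 + 7*l + 4)/(-2*l^2 + 7*l + 15)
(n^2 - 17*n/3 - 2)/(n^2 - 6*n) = (n + 1/3)/n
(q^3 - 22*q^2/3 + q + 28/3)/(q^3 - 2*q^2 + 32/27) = 9*(q^2 - 6*q - 7)/(9*q^2 - 6*q - 8)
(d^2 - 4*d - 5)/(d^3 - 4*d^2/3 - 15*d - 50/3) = 3*(d + 1)/(3*d^2 + 11*d + 10)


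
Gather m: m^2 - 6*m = m^2 - 6*m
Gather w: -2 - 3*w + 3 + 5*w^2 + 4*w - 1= 5*w^2 + w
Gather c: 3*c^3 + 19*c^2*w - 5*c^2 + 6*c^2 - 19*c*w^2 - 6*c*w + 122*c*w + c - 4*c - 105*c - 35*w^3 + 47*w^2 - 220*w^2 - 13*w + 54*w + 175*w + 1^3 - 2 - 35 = 3*c^3 + c^2*(19*w + 1) + c*(-19*w^2 + 116*w - 108) - 35*w^3 - 173*w^2 + 216*w - 36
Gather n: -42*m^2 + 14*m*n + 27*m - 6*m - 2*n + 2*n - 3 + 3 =-42*m^2 + 14*m*n + 21*m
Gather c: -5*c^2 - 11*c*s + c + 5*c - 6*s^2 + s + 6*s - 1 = -5*c^2 + c*(6 - 11*s) - 6*s^2 + 7*s - 1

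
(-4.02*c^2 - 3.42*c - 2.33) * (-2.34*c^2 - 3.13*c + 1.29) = 9.4068*c^4 + 20.5854*c^3 + 10.971*c^2 + 2.8811*c - 3.0057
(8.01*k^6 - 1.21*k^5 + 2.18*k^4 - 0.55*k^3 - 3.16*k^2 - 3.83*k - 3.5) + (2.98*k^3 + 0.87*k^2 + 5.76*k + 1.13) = 8.01*k^6 - 1.21*k^5 + 2.18*k^4 + 2.43*k^3 - 2.29*k^2 + 1.93*k - 2.37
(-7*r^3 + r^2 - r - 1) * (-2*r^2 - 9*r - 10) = 14*r^5 + 61*r^4 + 63*r^3 + r^2 + 19*r + 10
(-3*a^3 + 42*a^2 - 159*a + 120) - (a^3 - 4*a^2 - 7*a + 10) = -4*a^3 + 46*a^2 - 152*a + 110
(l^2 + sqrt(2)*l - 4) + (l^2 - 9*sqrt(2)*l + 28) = 2*l^2 - 8*sqrt(2)*l + 24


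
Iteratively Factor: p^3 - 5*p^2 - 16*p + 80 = (p - 4)*(p^2 - p - 20) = (p - 4)*(p + 4)*(p - 5)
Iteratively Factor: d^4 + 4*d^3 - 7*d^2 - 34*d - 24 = (d + 1)*(d^3 + 3*d^2 - 10*d - 24) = (d + 1)*(d + 2)*(d^2 + d - 12) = (d + 1)*(d + 2)*(d + 4)*(d - 3)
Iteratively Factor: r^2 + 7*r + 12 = (r + 3)*(r + 4)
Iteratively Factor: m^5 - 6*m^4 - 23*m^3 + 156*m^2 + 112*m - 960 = (m - 4)*(m^4 - 2*m^3 - 31*m^2 + 32*m + 240) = (m - 5)*(m - 4)*(m^3 + 3*m^2 - 16*m - 48) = (m - 5)*(m - 4)*(m + 4)*(m^2 - m - 12) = (m - 5)*(m - 4)*(m + 3)*(m + 4)*(m - 4)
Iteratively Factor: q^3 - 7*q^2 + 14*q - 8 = (q - 2)*(q^2 - 5*q + 4) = (q - 4)*(q - 2)*(q - 1)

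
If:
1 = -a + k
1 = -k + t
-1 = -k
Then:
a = 0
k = 1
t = 2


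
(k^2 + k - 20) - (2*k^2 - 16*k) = -k^2 + 17*k - 20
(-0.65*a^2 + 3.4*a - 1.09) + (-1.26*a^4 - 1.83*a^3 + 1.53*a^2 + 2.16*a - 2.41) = -1.26*a^4 - 1.83*a^3 + 0.88*a^2 + 5.56*a - 3.5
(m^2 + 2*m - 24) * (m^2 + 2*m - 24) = m^4 + 4*m^3 - 44*m^2 - 96*m + 576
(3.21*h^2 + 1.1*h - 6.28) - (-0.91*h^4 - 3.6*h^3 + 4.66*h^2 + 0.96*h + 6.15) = 0.91*h^4 + 3.6*h^3 - 1.45*h^2 + 0.14*h - 12.43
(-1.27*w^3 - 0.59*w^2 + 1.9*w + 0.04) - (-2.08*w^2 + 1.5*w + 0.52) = -1.27*w^3 + 1.49*w^2 + 0.4*w - 0.48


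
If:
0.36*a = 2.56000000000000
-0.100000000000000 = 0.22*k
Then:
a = 7.11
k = -0.45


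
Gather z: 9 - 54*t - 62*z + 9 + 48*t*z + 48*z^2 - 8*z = -54*t + 48*z^2 + z*(48*t - 70) + 18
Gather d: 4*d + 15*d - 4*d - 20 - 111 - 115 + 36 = 15*d - 210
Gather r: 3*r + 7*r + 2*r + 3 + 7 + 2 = 12*r + 12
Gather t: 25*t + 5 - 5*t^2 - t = -5*t^2 + 24*t + 5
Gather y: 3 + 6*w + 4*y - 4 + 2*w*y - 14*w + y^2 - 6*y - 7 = -8*w + y^2 + y*(2*w - 2) - 8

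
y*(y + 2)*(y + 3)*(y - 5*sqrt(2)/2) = y^4 - 5*sqrt(2)*y^3/2 + 5*y^3 - 25*sqrt(2)*y^2/2 + 6*y^2 - 15*sqrt(2)*y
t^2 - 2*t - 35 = (t - 7)*(t + 5)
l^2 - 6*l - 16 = (l - 8)*(l + 2)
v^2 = v^2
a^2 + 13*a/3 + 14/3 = (a + 2)*(a + 7/3)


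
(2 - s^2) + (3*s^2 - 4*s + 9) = 2*s^2 - 4*s + 11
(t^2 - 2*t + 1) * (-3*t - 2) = -3*t^3 + 4*t^2 + t - 2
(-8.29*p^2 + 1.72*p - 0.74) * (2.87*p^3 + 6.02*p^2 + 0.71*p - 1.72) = -23.7923*p^5 - 44.9694*p^4 + 2.3447*p^3 + 11.0252*p^2 - 3.4838*p + 1.2728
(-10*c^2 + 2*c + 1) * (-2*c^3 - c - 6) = 20*c^5 - 4*c^4 + 8*c^3 + 58*c^2 - 13*c - 6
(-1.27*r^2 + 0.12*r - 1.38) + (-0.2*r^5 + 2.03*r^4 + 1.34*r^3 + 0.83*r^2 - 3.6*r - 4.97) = -0.2*r^5 + 2.03*r^4 + 1.34*r^3 - 0.44*r^2 - 3.48*r - 6.35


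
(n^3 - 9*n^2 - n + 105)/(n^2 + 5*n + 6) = (n^2 - 12*n + 35)/(n + 2)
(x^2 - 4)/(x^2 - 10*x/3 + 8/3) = 3*(x + 2)/(3*x - 4)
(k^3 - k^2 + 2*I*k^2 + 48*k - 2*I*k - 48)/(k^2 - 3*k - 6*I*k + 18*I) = (k^2 + k*(-1 + 8*I) - 8*I)/(k - 3)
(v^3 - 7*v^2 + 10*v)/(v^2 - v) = (v^2 - 7*v + 10)/(v - 1)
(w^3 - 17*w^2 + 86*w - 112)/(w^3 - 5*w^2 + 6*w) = (w^2 - 15*w + 56)/(w*(w - 3))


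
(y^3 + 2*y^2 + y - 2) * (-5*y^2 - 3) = -5*y^5 - 10*y^4 - 8*y^3 + 4*y^2 - 3*y + 6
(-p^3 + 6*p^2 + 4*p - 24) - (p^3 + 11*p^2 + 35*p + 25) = -2*p^3 - 5*p^2 - 31*p - 49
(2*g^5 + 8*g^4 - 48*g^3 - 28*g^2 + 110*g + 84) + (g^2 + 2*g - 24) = 2*g^5 + 8*g^4 - 48*g^3 - 27*g^2 + 112*g + 60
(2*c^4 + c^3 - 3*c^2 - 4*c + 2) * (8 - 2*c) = -4*c^5 + 14*c^4 + 14*c^3 - 16*c^2 - 36*c + 16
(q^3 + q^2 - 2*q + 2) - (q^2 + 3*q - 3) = q^3 - 5*q + 5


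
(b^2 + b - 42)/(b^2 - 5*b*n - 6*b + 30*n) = (b + 7)/(b - 5*n)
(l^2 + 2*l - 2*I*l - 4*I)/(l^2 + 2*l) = (l - 2*I)/l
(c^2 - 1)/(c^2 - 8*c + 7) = (c + 1)/(c - 7)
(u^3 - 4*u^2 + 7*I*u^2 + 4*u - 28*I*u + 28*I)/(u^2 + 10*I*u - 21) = (u^2 - 4*u + 4)/(u + 3*I)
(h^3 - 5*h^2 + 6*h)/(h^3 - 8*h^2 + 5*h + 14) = h*(h - 3)/(h^2 - 6*h - 7)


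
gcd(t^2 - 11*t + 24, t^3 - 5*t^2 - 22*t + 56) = 1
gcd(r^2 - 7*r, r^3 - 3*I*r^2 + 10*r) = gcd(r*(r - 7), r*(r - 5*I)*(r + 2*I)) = r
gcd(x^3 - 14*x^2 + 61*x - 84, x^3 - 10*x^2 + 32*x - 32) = x - 4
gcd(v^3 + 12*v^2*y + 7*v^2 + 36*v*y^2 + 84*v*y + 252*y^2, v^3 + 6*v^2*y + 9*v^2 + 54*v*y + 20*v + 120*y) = v + 6*y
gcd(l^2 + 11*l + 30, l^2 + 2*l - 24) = l + 6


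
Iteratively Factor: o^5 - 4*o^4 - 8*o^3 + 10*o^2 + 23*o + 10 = (o - 5)*(o^4 + o^3 - 3*o^2 - 5*o - 2) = (o - 5)*(o + 1)*(o^3 - 3*o - 2) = (o - 5)*(o + 1)^2*(o^2 - o - 2) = (o - 5)*(o - 2)*(o + 1)^2*(o + 1)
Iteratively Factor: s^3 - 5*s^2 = (s)*(s^2 - 5*s) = s^2*(s - 5)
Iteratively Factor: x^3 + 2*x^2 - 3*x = (x + 3)*(x^2 - x) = (x - 1)*(x + 3)*(x)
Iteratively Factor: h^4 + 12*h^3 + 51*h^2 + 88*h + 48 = (h + 1)*(h^3 + 11*h^2 + 40*h + 48) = (h + 1)*(h + 4)*(h^2 + 7*h + 12) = (h + 1)*(h + 4)^2*(h + 3)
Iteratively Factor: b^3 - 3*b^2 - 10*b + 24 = (b - 2)*(b^2 - b - 12) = (b - 2)*(b + 3)*(b - 4)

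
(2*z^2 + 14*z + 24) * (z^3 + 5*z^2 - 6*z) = 2*z^5 + 24*z^4 + 82*z^3 + 36*z^2 - 144*z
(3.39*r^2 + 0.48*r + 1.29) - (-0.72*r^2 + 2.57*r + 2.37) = 4.11*r^2 - 2.09*r - 1.08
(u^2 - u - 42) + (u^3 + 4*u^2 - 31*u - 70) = u^3 + 5*u^2 - 32*u - 112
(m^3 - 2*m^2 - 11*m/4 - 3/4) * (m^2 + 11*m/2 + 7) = m^5 + 7*m^4/2 - 27*m^3/4 - 239*m^2/8 - 187*m/8 - 21/4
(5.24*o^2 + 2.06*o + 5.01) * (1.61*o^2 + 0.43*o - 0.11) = 8.4364*o^4 + 5.5698*o^3 + 8.3755*o^2 + 1.9277*o - 0.5511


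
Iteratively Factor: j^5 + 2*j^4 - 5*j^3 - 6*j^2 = (j - 2)*(j^4 + 4*j^3 + 3*j^2) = j*(j - 2)*(j^3 + 4*j^2 + 3*j) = j*(j - 2)*(j + 3)*(j^2 + j) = j^2*(j - 2)*(j + 3)*(j + 1)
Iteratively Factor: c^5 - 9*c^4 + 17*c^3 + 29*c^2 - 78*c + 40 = (c - 1)*(c^4 - 8*c^3 + 9*c^2 + 38*c - 40) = (c - 1)^2*(c^3 - 7*c^2 + 2*c + 40) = (c - 5)*(c - 1)^2*(c^2 - 2*c - 8) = (c - 5)*(c - 1)^2*(c + 2)*(c - 4)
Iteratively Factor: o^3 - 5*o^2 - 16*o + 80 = (o - 5)*(o^2 - 16) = (o - 5)*(o + 4)*(o - 4)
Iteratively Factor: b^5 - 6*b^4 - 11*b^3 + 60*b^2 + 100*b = (b + 2)*(b^4 - 8*b^3 + 5*b^2 + 50*b) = (b - 5)*(b + 2)*(b^3 - 3*b^2 - 10*b) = (b - 5)^2*(b + 2)*(b^2 + 2*b) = b*(b - 5)^2*(b + 2)*(b + 2)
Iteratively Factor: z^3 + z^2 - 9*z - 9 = (z + 3)*(z^2 - 2*z - 3) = (z + 1)*(z + 3)*(z - 3)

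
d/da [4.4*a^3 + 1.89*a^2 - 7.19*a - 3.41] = 13.2*a^2 + 3.78*a - 7.19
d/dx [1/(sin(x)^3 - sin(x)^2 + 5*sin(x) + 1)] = (-3*sin(x)^2 + 2*sin(x) - 5)*cos(x)/(sin(x)^3 - sin(x)^2 + 5*sin(x) + 1)^2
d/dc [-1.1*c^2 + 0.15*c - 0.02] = 0.15 - 2.2*c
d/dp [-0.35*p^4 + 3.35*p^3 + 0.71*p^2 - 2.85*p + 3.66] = -1.4*p^3 + 10.05*p^2 + 1.42*p - 2.85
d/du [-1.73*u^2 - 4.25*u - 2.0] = -3.46*u - 4.25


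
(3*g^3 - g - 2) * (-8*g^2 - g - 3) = -24*g^5 - 3*g^4 - g^3 + 17*g^2 + 5*g + 6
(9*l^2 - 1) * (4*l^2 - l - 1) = 36*l^4 - 9*l^3 - 13*l^2 + l + 1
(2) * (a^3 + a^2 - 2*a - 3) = 2*a^3 + 2*a^2 - 4*a - 6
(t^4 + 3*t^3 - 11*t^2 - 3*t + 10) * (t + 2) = t^5 + 5*t^4 - 5*t^3 - 25*t^2 + 4*t + 20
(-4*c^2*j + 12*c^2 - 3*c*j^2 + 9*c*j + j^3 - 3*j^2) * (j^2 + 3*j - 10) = -4*c^2*j^3 + 76*c^2*j - 120*c^2 - 3*c*j^4 + 57*c*j^2 - 90*c*j + j^5 - 19*j^3 + 30*j^2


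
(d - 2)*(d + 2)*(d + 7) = d^3 + 7*d^2 - 4*d - 28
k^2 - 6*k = k*(k - 6)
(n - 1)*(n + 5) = n^2 + 4*n - 5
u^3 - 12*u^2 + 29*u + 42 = (u - 7)*(u - 6)*(u + 1)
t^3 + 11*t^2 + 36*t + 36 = (t + 2)*(t + 3)*(t + 6)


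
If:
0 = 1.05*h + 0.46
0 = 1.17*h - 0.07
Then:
No Solution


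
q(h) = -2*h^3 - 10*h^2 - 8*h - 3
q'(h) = -6*h^2 - 20*h - 8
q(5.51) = -685.25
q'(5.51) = -300.36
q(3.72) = -274.10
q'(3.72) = -165.43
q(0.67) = -13.45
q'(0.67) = -24.09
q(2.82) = -149.94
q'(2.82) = -112.11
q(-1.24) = -4.64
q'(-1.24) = 7.57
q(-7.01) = 250.62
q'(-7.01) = -162.64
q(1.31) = -35.14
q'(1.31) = -44.50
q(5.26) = -612.82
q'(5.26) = -279.21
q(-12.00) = 2109.00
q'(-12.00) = -632.00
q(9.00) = -2343.00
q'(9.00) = -674.00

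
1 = 1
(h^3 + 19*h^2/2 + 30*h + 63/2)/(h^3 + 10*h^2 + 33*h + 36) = (h + 7/2)/(h + 4)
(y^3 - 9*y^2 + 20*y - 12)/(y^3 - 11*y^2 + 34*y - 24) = (y - 2)/(y - 4)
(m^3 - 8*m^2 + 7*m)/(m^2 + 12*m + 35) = m*(m^2 - 8*m + 7)/(m^2 + 12*m + 35)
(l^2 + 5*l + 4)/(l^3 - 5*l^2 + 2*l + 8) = (l + 4)/(l^2 - 6*l + 8)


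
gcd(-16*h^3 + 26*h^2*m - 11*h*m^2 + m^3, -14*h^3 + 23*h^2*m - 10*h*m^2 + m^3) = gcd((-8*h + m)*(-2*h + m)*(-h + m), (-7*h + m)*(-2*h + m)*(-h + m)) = 2*h^2 - 3*h*m + m^2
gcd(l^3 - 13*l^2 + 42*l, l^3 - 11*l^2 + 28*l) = l^2 - 7*l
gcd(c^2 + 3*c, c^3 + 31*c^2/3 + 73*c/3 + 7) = c + 3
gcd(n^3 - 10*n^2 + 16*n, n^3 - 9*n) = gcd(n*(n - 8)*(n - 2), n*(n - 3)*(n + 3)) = n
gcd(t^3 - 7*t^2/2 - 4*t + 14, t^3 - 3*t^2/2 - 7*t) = t^2 - 3*t/2 - 7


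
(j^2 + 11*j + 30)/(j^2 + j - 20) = (j + 6)/(j - 4)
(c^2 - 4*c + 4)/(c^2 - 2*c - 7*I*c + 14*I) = (c - 2)/(c - 7*I)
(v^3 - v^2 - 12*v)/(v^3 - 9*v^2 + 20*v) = (v + 3)/(v - 5)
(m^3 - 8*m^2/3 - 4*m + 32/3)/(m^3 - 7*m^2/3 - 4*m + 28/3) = (3*m - 8)/(3*m - 7)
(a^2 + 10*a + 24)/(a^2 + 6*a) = (a + 4)/a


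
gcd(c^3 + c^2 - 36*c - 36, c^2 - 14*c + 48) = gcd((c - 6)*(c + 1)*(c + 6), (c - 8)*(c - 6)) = c - 6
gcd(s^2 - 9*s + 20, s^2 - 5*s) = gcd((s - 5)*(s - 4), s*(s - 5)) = s - 5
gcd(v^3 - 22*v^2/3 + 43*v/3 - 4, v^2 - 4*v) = v - 4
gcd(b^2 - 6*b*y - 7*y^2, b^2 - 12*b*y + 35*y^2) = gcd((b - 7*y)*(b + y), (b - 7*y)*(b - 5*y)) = -b + 7*y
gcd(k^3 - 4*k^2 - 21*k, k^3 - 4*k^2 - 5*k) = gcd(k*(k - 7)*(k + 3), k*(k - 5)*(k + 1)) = k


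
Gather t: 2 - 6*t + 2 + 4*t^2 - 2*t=4*t^2 - 8*t + 4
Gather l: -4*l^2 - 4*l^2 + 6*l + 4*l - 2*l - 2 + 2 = -8*l^2 + 8*l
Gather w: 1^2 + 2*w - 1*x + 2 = 2*w - x + 3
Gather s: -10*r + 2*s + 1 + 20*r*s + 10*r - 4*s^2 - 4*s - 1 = -4*s^2 + s*(20*r - 2)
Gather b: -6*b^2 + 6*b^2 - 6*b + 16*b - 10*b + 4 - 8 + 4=0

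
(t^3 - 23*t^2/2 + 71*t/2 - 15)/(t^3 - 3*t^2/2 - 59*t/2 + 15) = (t - 5)/(t + 5)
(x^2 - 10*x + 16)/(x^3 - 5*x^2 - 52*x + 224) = (x - 2)/(x^2 + 3*x - 28)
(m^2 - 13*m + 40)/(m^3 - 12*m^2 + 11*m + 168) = (m - 5)/(m^2 - 4*m - 21)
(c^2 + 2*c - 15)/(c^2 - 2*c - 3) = (c + 5)/(c + 1)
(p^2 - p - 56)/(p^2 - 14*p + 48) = (p + 7)/(p - 6)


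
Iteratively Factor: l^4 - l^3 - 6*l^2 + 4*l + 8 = (l - 2)*(l^3 + l^2 - 4*l - 4) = (l - 2)*(l + 1)*(l^2 - 4) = (l - 2)^2*(l + 1)*(l + 2)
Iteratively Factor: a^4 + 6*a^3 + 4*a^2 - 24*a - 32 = (a - 2)*(a^3 + 8*a^2 + 20*a + 16) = (a - 2)*(a + 2)*(a^2 + 6*a + 8) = (a - 2)*(a + 2)*(a + 4)*(a + 2)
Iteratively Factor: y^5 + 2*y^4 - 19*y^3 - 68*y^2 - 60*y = (y + 3)*(y^4 - y^3 - 16*y^2 - 20*y) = (y + 2)*(y + 3)*(y^3 - 3*y^2 - 10*y) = (y - 5)*(y + 2)*(y + 3)*(y^2 + 2*y) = y*(y - 5)*(y + 2)*(y + 3)*(y + 2)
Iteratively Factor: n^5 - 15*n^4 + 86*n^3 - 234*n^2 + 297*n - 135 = (n - 3)*(n^4 - 12*n^3 + 50*n^2 - 84*n + 45) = (n - 3)^2*(n^3 - 9*n^2 + 23*n - 15) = (n - 3)^2*(n - 1)*(n^2 - 8*n + 15) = (n - 5)*(n - 3)^2*(n - 1)*(n - 3)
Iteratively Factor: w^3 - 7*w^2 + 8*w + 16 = (w + 1)*(w^2 - 8*w + 16) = (w - 4)*(w + 1)*(w - 4)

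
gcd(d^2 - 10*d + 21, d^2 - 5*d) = 1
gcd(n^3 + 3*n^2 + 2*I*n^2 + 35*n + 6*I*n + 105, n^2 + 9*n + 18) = n + 3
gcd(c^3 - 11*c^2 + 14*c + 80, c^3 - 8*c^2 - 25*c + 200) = c^2 - 13*c + 40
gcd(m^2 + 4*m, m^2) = m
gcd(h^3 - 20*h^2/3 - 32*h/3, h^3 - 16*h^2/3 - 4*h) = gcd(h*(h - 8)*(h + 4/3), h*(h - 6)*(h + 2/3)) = h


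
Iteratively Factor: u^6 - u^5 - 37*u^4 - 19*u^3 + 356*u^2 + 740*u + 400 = (u - 5)*(u^5 + 4*u^4 - 17*u^3 - 104*u^2 - 164*u - 80) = (u - 5)^2*(u^4 + 9*u^3 + 28*u^2 + 36*u + 16) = (u - 5)^2*(u + 2)*(u^3 + 7*u^2 + 14*u + 8) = (u - 5)^2*(u + 2)^2*(u^2 + 5*u + 4) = (u - 5)^2*(u + 2)^2*(u + 4)*(u + 1)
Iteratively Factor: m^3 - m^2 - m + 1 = (m - 1)*(m^2 - 1) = (m - 1)*(m + 1)*(m - 1)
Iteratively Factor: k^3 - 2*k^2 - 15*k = (k + 3)*(k^2 - 5*k) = (k - 5)*(k + 3)*(k)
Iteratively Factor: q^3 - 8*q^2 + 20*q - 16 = (q - 2)*(q^2 - 6*q + 8) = (q - 2)^2*(q - 4)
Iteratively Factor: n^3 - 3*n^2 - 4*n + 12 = (n + 2)*(n^2 - 5*n + 6) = (n - 3)*(n + 2)*(n - 2)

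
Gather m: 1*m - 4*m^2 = -4*m^2 + m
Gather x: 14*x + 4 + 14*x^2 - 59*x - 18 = 14*x^2 - 45*x - 14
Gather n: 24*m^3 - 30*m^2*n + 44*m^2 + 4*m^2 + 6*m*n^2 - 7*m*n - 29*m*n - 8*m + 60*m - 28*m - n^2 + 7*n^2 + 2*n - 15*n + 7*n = 24*m^3 + 48*m^2 + 24*m + n^2*(6*m + 6) + n*(-30*m^2 - 36*m - 6)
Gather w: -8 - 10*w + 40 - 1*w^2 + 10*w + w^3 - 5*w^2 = w^3 - 6*w^2 + 32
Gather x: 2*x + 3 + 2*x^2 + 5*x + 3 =2*x^2 + 7*x + 6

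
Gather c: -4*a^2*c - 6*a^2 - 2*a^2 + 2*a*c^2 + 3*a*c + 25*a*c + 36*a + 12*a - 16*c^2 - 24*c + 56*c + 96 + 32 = -8*a^2 + 48*a + c^2*(2*a - 16) + c*(-4*a^2 + 28*a + 32) + 128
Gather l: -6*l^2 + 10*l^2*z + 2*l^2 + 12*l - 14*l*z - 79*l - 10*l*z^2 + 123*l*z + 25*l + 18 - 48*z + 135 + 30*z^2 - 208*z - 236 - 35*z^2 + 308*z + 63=l^2*(10*z - 4) + l*(-10*z^2 + 109*z - 42) - 5*z^2 + 52*z - 20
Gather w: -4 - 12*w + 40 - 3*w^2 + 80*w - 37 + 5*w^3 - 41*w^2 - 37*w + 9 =5*w^3 - 44*w^2 + 31*w + 8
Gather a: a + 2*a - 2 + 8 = 3*a + 6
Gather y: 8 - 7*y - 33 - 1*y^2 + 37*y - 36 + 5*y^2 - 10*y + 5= 4*y^2 + 20*y - 56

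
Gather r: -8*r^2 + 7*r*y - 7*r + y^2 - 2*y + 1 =-8*r^2 + r*(7*y - 7) + y^2 - 2*y + 1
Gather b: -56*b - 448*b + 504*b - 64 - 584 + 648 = 0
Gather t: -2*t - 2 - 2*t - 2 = -4*t - 4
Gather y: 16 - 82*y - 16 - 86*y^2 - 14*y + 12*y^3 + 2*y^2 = 12*y^3 - 84*y^2 - 96*y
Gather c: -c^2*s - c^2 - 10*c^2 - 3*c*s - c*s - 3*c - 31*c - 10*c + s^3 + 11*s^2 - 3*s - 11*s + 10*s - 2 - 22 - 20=c^2*(-s - 11) + c*(-4*s - 44) + s^3 + 11*s^2 - 4*s - 44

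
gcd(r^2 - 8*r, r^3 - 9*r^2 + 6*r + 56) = 1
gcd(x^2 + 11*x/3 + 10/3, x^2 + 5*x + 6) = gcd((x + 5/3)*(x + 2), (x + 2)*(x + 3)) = x + 2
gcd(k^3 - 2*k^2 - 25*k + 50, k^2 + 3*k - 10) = k^2 + 3*k - 10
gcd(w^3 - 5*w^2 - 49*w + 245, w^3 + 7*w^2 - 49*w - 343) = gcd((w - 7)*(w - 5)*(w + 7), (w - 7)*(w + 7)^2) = w^2 - 49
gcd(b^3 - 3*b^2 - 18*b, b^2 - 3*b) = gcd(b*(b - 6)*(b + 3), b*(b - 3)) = b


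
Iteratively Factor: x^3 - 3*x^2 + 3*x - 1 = (x - 1)*(x^2 - 2*x + 1) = (x - 1)^2*(x - 1)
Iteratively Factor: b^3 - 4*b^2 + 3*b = (b)*(b^2 - 4*b + 3) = b*(b - 3)*(b - 1)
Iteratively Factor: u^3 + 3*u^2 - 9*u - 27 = (u + 3)*(u^2 - 9) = (u + 3)^2*(u - 3)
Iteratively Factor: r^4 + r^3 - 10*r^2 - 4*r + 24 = (r + 3)*(r^3 - 2*r^2 - 4*r + 8) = (r - 2)*(r + 3)*(r^2 - 4) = (r - 2)*(r + 2)*(r + 3)*(r - 2)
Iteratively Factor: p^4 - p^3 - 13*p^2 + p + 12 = (p - 4)*(p^3 + 3*p^2 - p - 3) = (p - 4)*(p - 1)*(p^2 + 4*p + 3) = (p - 4)*(p - 1)*(p + 3)*(p + 1)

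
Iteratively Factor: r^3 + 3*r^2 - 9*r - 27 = (r + 3)*(r^2 - 9) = (r + 3)^2*(r - 3)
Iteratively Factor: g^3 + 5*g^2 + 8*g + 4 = (g + 2)*(g^2 + 3*g + 2) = (g + 1)*(g + 2)*(g + 2)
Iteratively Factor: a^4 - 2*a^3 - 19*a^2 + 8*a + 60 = (a + 2)*(a^3 - 4*a^2 - 11*a + 30) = (a - 2)*(a + 2)*(a^2 - 2*a - 15) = (a - 2)*(a + 2)*(a + 3)*(a - 5)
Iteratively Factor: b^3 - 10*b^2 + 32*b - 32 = (b - 4)*(b^2 - 6*b + 8) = (b - 4)*(b - 2)*(b - 4)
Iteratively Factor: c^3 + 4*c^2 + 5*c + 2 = (c + 1)*(c^2 + 3*c + 2) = (c + 1)^2*(c + 2)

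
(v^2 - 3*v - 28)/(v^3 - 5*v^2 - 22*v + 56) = 1/(v - 2)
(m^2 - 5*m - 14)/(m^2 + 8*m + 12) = (m - 7)/(m + 6)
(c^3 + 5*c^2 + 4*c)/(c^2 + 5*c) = (c^2 + 5*c + 4)/(c + 5)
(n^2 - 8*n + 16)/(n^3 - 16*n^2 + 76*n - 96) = (n^2 - 8*n + 16)/(n^3 - 16*n^2 + 76*n - 96)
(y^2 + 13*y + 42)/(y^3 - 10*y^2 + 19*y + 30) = (y^2 + 13*y + 42)/(y^3 - 10*y^2 + 19*y + 30)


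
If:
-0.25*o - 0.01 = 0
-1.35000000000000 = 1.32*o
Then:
No Solution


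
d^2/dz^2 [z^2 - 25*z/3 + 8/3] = 2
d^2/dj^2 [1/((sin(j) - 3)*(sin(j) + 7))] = (-4*sin(j)^4 - 12*sin(j)^3 - 94*sin(j)^2 - 60*sin(j) + 74)/((sin(j) - 3)^3*(sin(j) + 7)^3)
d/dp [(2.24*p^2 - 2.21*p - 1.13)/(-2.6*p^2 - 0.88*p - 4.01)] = (-7.7172*p^2 - 23.8408*p + 7.8677)/(6.76*p^4 + 4.576*p^3 + 21.6264*p^2 + 7.0576*p + 16.0801)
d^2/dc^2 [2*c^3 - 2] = 12*c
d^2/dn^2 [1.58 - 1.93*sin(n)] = 1.93*sin(n)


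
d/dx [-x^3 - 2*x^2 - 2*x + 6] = -3*x^2 - 4*x - 2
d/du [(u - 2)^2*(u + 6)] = (u - 2)*(3*u + 10)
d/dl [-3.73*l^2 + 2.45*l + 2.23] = 2.45 - 7.46*l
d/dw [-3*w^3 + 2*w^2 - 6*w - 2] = -9*w^2 + 4*w - 6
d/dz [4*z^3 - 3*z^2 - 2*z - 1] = 12*z^2 - 6*z - 2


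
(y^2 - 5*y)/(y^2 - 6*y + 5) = y/(y - 1)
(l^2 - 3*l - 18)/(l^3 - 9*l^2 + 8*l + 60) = (l + 3)/(l^2 - 3*l - 10)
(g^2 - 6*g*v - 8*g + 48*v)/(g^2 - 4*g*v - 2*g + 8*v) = (g^2 - 6*g*v - 8*g + 48*v)/(g^2 - 4*g*v - 2*g + 8*v)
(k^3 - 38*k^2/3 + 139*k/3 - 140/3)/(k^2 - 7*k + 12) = (3*k^2 - 26*k + 35)/(3*(k - 3))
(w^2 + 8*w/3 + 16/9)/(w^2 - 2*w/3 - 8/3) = (w + 4/3)/(w - 2)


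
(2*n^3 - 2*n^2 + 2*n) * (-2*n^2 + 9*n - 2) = -4*n^5 + 22*n^4 - 26*n^3 + 22*n^2 - 4*n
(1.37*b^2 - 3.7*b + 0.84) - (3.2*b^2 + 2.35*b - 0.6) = -1.83*b^2 - 6.05*b + 1.44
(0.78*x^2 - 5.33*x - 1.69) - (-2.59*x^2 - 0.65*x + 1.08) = 3.37*x^2 - 4.68*x - 2.77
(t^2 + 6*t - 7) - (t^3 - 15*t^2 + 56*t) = -t^3 + 16*t^2 - 50*t - 7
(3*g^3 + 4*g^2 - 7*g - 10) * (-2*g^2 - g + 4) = -6*g^5 - 11*g^4 + 22*g^3 + 43*g^2 - 18*g - 40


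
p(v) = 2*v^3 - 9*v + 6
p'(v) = 6*v^2 - 9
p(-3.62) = -56.30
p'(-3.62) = 69.63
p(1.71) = 0.61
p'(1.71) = 8.54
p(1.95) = 3.28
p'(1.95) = 13.82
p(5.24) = 246.60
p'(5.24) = 155.75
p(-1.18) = 13.33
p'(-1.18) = -0.65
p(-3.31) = -36.74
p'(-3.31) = 56.74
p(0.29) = 3.44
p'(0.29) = -8.50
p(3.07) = 36.24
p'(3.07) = 47.55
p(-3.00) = -21.00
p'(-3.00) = 45.00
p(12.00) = 3354.00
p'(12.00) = 855.00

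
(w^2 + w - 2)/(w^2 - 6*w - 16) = (w - 1)/(w - 8)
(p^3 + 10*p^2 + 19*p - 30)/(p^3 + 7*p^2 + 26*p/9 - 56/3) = 9*(p^2 + 4*p - 5)/(9*p^2 + 9*p - 28)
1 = 1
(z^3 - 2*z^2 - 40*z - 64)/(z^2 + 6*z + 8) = z - 8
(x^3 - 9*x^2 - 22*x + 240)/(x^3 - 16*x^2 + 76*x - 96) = (x + 5)/(x - 2)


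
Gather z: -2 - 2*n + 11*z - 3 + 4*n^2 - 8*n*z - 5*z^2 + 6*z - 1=4*n^2 - 2*n - 5*z^2 + z*(17 - 8*n) - 6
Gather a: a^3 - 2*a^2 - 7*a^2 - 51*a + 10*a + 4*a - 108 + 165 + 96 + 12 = a^3 - 9*a^2 - 37*a + 165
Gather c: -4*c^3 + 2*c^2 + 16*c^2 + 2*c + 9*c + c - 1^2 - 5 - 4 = -4*c^3 + 18*c^2 + 12*c - 10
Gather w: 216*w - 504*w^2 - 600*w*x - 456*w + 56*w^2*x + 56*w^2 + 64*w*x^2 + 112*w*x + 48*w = w^2*(56*x - 448) + w*(64*x^2 - 488*x - 192)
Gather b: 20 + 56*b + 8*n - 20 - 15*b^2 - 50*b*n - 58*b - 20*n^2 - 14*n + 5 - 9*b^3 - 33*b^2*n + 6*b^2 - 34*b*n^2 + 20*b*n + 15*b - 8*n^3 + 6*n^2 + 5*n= -9*b^3 + b^2*(-33*n - 9) + b*(-34*n^2 - 30*n + 13) - 8*n^3 - 14*n^2 - n + 5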